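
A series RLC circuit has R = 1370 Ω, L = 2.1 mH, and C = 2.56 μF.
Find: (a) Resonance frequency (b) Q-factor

Step 1 — Resonance condition Im(Z)=0 gives ω₀ = 1/√(LC).
Step 2 — ω₀ = 1/√(0.0021·2.56e-06) = 1.364e+04 rad/s.
Step 3 — f₀ = ω₀/(2π) = 2171 Hz.
Step 4 — Series Q: Q = ω₀L/R = 1.364e+04·0.0021/1370 = 0.02091.

(a) f₀ = 2171 Hz  (b) Q = 0.02091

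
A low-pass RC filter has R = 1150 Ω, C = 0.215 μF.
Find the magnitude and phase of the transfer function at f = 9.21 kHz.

Step 1 — Angular frequency: ω = 2π·9210 = 5.787e+04 rad/s.
Step 2 — Transfer function: H(jω) = 1/(1 + jωRC).
Step 3 — Denominator: 1 + jωRC = 1 + j·5.787e+04·1150·2.15e-07 = 1 + j14.31.
Step 4 — H = 0.004861 - j0.06955.
Step 5 — Magnitude: |H| = 0.06972 (-23.1 dB); phase: φ = -86.0°.

|H| = 0.06972 (-23.1 dB), φ = -86.0°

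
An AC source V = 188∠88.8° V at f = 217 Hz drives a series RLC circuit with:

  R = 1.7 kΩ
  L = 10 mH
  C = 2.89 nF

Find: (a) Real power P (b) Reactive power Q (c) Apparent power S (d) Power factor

Step 1 — Angular frequency: ω = 2π·f = 2π·217 = 1363 rad/s.
Step 2 — Component impedances:
  R: Z = R = 1700 Ω
  L: Z = jωL = j·1363·0.01 = 0 + j13.63 Ω
  C: Z = 1/(jωC) = -j/(ω·C) = 0 - j2.538e+05 Ω
Step 3 — Series combination: Z_total = R + L + C = 1700 - j2.538e+05 Ω = 2.538e+05∠-89.6° Ω.
Step 4 — Source phasor: V = 188∠88.8° V = 3.937 + j188 V.
Step 5 — Current: I = V / Z = -0.0007405 + j2.048e-05 A = 0.0007408∠178.4° A.
Step 6 — Complex power: S = V·I* = 0.000933 - j0.1393 VA.
Step 7 — Real power: P = Re(S) = 0.000933 W.
Step 8 — Reactive power: Q = Im(S) = -0.1393 VAR.
Step 9 — Apparent power: |S| = 0.1393 VA.
Step 10 — Power factor: PF = P/|S| = 0.006699 (leading).

(a) P = 0.000933 W  (b) Q = -0.1393 VAR  (c) S = 0.1393 VA  (d) PF = 0.006699 (leading)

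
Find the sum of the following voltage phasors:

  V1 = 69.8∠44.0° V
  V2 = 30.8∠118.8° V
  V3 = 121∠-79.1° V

Step 1 — Convert each phasor to rectangular form:
  V1 = 69.8·(cos(44.0°) + j·sin(44.0°)) = 50.21 + j48.49 V
  V2 = 30.8·(cos(118.8°) + j·sin(118.8°)) = -14.84 + j26.99 V
  V3 = 121·(cos(-79.1°) + j·sin(-79.1°)) = 22.88 - j118.8 V
Step 2 — Sum components: V_total = 58.25 - j43.34 V.
Step 3 — Convert to polar: |V_total| = 72.61 V, ∠V_total = -36.6°.

V_total = 72.61∠-36.6° V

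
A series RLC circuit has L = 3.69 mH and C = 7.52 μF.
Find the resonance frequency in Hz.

Step 1 — Resonance condition Im(Z)=0 gives ω₀ = 1/√(LC).
Step 2 — ω₀ = 1/√(0.00369·7.52e-06) = 6003 rad/s.
Step 3 — f₀ = ω₀/(2π) = 955.4 Hz.

f₀ = 955.4 Hz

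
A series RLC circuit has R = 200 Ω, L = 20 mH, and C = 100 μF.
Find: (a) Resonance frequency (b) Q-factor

Step 1 — Resonance condition Im(Z)=0 gives ω₀ = 1/√(LC).
Step 2 — ω₀ = 1/√(0.02·0.0001) = 707.1 rad/s.
Step 3 — f₀ = ω₀/(2π) = 112.5 Hz.
Step 4 — Series Q: Q = ω₀L/R = 707.1·0.02/200 = 0.07071.

(a) f₀ = 112.5 Hz  (b) Q = 0.07071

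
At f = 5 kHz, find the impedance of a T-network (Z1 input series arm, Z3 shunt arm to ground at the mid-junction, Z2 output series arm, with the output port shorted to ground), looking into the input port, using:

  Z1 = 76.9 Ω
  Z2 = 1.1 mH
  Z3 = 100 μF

Step 1 — Angular frequency: ω = 2π·f = 2π·5000 = 3.142e+04 rad/s.
Step 2 — Component impedances:
  Z1: Z = R = 76.9 Ω
  Z2: Z = jωL = j·3.142e+04·0.0011 = 0 + j34.56 Ω
  Z3: Z = 1/(jωC) = -j/(ω·C) = 0 - j0.3183 Ω
Step 3 — With the output port shorted to ground, the output series arm Z2 runs from the junction to ground; the shunt arm Z3 also runs from the junction to ground. They appear in parallel: Z3 || Z2 = 0 - j0.3213 Ω.
Step 4 — Series with input arm Z1: Z_in = Z1 + (Z3 || Z2) = 76.9 - j0.3213 Ω = 76.9∠-0.2° Ω.

Z = 76.9 - j0.3213 Ω = 76.9∠-0.2° Ω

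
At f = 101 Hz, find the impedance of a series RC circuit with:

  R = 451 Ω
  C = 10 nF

Step 1 — Angular frequency: ω = 2π·f = 2π·101 = 634.6 rad/s.
Step 2 — Component impedances:
  R: Z = R = 451 Ω
  C: Z = 1/(jωC) = -j/(ω·C) = 0 - j1.576e+05 Ω
Step 3 — Series combination: Z_total = R + C = 451 - j1.576e+05 Ω = 1.576e+05∠-89.8° Ω.

Z = 451 - j1.576e+05 Ω = 1.576e+05∠-89.8° Ω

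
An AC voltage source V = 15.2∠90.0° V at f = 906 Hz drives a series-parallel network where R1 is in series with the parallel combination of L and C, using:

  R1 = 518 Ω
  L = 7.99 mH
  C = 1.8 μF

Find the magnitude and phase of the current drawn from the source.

Step 1 — Angular frequency: ω = 2π·f = 2π·906 = 5693 rad/s.
Step 2 — Component impedances:
  R1: Z = R = 518 Ω
  L: Z = jωL = j·5693·0.00799 = 0 + j45.48 Ω
  C: Z = 1/(jωC) = -j/(ω·C) = 0 - j97.59 Ω
Step 3 — Parallel branch: L || C = 1/(1/L + 1/C) = 0 + j85.18 Ω.
Step 4 — Series with R1: Z_total = R1 + (L || C) = 518 + j85.18 Ω = 525∠9.3° Ω.
Step 5 — Source phasor: V = 15.2∠90.0° V = 0 + j15.2 V.
Step 6 — Ohm's law: I = V / Z_total = (0 + j15.2) / (518 + j85.18) = 0.004698 + j0.02857 A.
Step 7 — Convert to polar: |I| = 0.02895 A, ∠I = 80.7°.

I = 0.02895∠80.7° A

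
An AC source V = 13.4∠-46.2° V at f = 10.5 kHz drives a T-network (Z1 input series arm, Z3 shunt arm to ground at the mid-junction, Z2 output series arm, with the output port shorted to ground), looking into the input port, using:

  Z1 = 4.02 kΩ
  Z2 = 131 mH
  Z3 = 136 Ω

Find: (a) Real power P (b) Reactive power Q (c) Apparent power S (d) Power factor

Step 1 — Angular frequency: ω = 2π·f = 2π·1.05e+04 = 6.597e+04 rad/s.
Step 2 — Component impedances:
  Z1: Z = R = 4020 Ω
  Z2: Z = jωL = j·6.597e+04·0.131 = 0 + j8643 Ω
  Z3: Z = R = 136 Ω
Step 3 — With the output port shorted to ground, the output series arm Z2 runs from the junction to ground; the shunt arm Z3 also runs from the junction to ground. They appear in parallel: Z3 || Z2 = 136 + j2.14 Ω.
Step 4 — Series with input arm Z1: Z_in = Z1 + (Z3 || Z2) = 4156 + j2.14 Ω = 4156∠0.0° Ω.
Step 5 — Source phasor: V = 13.4∠-46.2° V = 9.275 - j9.672 V.
Step 6 — Current: I = V / Z = 0.00223 - j0.002328 A = 0.003224∠-46.2° A.
Step 7 — Complex power: S = V·I* = 0.04321 + j2.224e-05 VA.
Step 8 — Real power: P = Re(S) = 0.04321 W.
Step 9 — Reactive power: Q = Im(S) = 2.224e-05 VAR.
Step 10 — Apparent power: |S| = 0.04321 VA.
Step 11 — Power factor: PF = P/|S| = 1 (lagging).

(a) P = 0.04321 W  (b) Q = 2.224e-05 VAR  (c) S = 0.04321 VA  (d) PF = 1 (lagging)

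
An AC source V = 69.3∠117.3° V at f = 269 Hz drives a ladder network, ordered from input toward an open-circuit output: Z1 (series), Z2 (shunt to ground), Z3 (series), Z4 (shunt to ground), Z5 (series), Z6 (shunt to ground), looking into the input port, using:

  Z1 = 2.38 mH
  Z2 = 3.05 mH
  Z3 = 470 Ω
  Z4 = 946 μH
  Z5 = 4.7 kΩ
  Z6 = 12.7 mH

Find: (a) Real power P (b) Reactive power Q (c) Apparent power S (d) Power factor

Step 1 — Angular frequency: ω = 2π·f = 2π·269 = 1690 rad/s.
Step 2 — Component impedances:
  Z1: Z = jωL = j·1690·0.00238 = 0 + j4.023 Ω
  Z2: Z = jωL = j·1690·0.00305 = 0 + j5.155 Ω
  Z3: Z = R = 470 Ω
  Z4: Z = jωL = j·1690·0.000946 = 0 + j1.599 Ω
  Z5: Z = R = 4700 Ω
  Z6: Z = jωL = j·1690·0.0127 = 0 + j21.47 Ω
Step 3 — Ladder network (open output): work backward from the far end, alternating series and parallel combinations. Z_in = 0.05653 + j9.177 Ω = 9.177∠89.6° Ω.
Step 4 — Source phasor: V = 69.3∠117.3° V = -31.78 + j61.58 V.
Step 5 — Current: I = V / Z = 6.689 + j3.505 A = 7.551∠27.7° A.
Step 6 — Complex power: S = V·I* = 3.224 + j523.3 VA.
Step 7 — Real power: P = Re(S) = 3.224 W.
Step 8 — Reactive power: Q = Im(S) = 523.3 VAR.
Step 9 — Apparent power: |S| = 523.3 VA.
Step 10 — Power factor: PF = P/|S| = 0.00616 (lagging).

(a) P = 3.224 W  (b) Q = 523.3 VAR  (c) S = 523.3 VA  (d) PF = 0.00616 (lagging)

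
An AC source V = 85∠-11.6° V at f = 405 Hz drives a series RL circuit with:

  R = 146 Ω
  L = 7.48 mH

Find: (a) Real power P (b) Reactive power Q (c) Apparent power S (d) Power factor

Step 1 — Angular frequency: ω = 2π·f = 2π·405 = 2545 rad/s.
Step 2 — Component impedances:
  R: Z = R = 146 Ω
  L: Z = jωL = j·2545·0.00748 = 0 + j19.03 Ω
Step 3 — Series combination: Z_total = R + L = 146 + j19.03 Ω = 147.2∠7.4° Ω.
Step 4 — Source phasor: V = 85∠-11.6° V = 83.26 - j17.09 V.
Step 5 — Current: I = V / Z = 0.5458 - j0.1882 A = 0.5773∠-19.0° A.
Step 6 — Complex power: S = V·I* = 48.66 + j6.344 VA.
Step 7 — Real power: P = Re(S) = 48.66 W.
Step 8 — Reactive power: Q = Im(S) = 6.344 VAR.
Step 9 — Apparent power: |S| = 49.07 VA.
Step 10 — Power factor: PF = P/|S| = 0.9916 (lagging).

(a) P = 48.66 W  (b) Q = 6.344 VAR  (c) S = 49.07 VA  (d) PF = 0.9916 (lagging)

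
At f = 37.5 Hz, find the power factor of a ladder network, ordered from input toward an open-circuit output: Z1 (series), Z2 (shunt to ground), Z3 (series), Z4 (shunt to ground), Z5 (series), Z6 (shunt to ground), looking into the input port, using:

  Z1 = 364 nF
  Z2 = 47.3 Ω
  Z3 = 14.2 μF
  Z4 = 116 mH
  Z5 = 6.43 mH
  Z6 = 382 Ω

Step 1 — Angular frequency: ω = 2π·f = 2π·37.5 = 235.6 rad/s.
Step 2 — Component impedances:
  Z1: Z = 1/(jωC) = -j/(ω·C) = 0 - j1.166e+04 Ω
  Z2: Z = R = 47.3 Ω
  Z3: Z = 1/(jωC) = -j/(ω·C) = 0 - j298.9 Ω
  Z4: Z = jωL = j·235.6·0.116 = 0 + j27.33 Ω
  Z5: Z = jωL = j·235.6·0.00643 = 0 + j1.515 Ω
  Z6: Z = R = 382 Ω
Step 3 — Ladder network (open output): work backward from the far end, alternating series and parallel combinations. Z_in = 45.85 - j1.167e+04 Ω = 1.167e+04∠-89.8° Ω.
Step 4 — Power factor: PF = cos(φ) = Re(Z)/|Z| = 45.855/11668 = 0.00393.
Step 5 — Type: Im(Z) = -1.167e+04 ⇒ leading (phase φ = -89.8°).

PF = 0.00393 (leading, φ = -89.8°)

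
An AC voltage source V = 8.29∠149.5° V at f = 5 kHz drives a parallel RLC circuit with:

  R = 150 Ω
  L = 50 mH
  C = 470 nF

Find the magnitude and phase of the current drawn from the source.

Step 1 — Angular frequency: ω = 2π·f = 2π·5000 = 3.142e+04 rad/s.
Step 2 — Component impedances:
  R: Z = R = 150 Ω
  L: Z = jωL = j·3.142e+04·0.05 = 0 + j1571 Ω
  C: Z = 1/(jωC) = -j/(ω·C) = 0 - j67.73 Ω
Step 3 — Parallel combination: 1/Z_total = 1/R + 1/L + 1/C; Z_total = 27.31 - j57.89 Ω = 64.01∠-64.7° Ω.
Step 4 — Source phasor: V = 8.29∠149.5° V = -7.143 + j4.207 V.
Step 5 — Ohm's law: I = V / Z_total = (-7.143 + j4.207) / (27.31 - j57.89) = -0.1071 - j0.07287 A.
Step 6 — Convert to polar: |I| = 0.1295 A, ∠I = -145.8°.

I = 0.1295∠-145.8° A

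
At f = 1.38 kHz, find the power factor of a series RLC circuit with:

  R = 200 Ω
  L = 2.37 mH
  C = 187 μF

Step 1 — Angular frequency: ω = 2π·f = 2π·1380 = 8671 rad/s.
Step 2 — Component impedances:
  R: Z = R = 200 Ω
  L: Z = jωL = j·8671·0.00237 = 0 + j20.55 Ω
  C: Z = 1/(jωC) = -j/(ω·C) = 0 - j0.6167 Ω
Step 3 — Series combination: Z_total = R + L + C = 200 + j19.93 Ω = 201∠5.7° Ω.
Step 4 — Power factor: PF = cos(φ) = Re(Z)/|Z| = 200/200.99 = 0.9951.
Step 5 — Type: Im(Z) = 19.93 ⇒ lagging (phase φ = 5.7°).

PF = 0.9951 (lagging, φ = 5.7°)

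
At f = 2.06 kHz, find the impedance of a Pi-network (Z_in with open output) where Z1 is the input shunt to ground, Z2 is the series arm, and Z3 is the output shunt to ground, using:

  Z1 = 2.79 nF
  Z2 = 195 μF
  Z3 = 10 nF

Step 1 — Angular frequency: ω = 2π·f = 2π·2060 = 1.294e+04 rad/s.
Step 2 — Component impedances:
  Z1: Z = 1/(jωC) = -j/(ω·C) = 0 - j2.769e+04 Ω
  Z2: Z = 1/(jωC) = -j/(ω·C) = 0 - j0.3962 Ω
  Z3: Z = 1/(jωC) = -j/(ω·C) = 0 - j7726 Ω
Step 3 — With open output, the series arm Z2 and the output shunt Z3 appear in series to ground: Z2 + Z3 = 0 - j7726 Ω.
Step 4 — Parallel with input shunt Z1: Z_in = Z1 || (Z2 + Z3) = 0 - j6041 Ω = 6041∠-90.0° Ω.

Z = 0 - j6041 Ω = 6041∠-90.0° Ω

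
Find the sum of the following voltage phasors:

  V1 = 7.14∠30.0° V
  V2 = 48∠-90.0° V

Step 1 — Convert each phasor to rectangular form:
  V1 = 7.14·(cos(30.0°) + j·sin(30.0°)) = 6.183 + j3.57 V
  V2 = 48·(cos(-90.0°) + j·sin(-90.0°)) = 0 - j48 V
Step 2 — Sum components: V_total = 6.183 - j44.43 V.
Step 3 — Convert to polar: |V_total| = 44.86 V, ∠V_total = -82.1°.

V_total = 44.86∠-82.1° V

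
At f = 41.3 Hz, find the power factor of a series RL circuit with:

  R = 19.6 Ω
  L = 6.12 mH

Step 1 — Angular frequency: ω = 2π·f = 2π·41.3 = 259.5 rad/s.
Step 2 — Component impedances:
  R: Z = R = 19.6 Ω
  L: Z = jωL = j·259.5·0.00612 = 0 + j1.588 Ω
Step 3 — Series combination: Z_total = R + L = 19.6 + j1.588 Ω = 19.66∠4.6° Ω.
Step 4 — Power factor: PF = cos(φ) = Re(Z)/|Z| = 19.6/19.664 = 0.9967.
Step 5 — Type: Im(Z) = 1.588 ⇒ lagging (phase φ = 4.6°).

PF = 0.9967 (lagging, φ = 4.6°)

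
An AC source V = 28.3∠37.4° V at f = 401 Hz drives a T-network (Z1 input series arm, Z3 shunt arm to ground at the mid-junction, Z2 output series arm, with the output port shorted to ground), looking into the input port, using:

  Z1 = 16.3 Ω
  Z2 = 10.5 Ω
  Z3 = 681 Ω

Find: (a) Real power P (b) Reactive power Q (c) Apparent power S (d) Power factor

Step 1 — Angular frequency: ω = 2π·f = 2π·401 = 2520 rad/s.
Step 2 — Component impedances:
  Z1: Z = R = 16.3 Ω
  Z2: Z = R = 10.5 Ω
  Z3: Z = R = 681 Ω
Step 3 — With the output port shorted to ground, the output series arm Z2 runs from the junction to ground; the shunt arm Z3 also runs from the junction to ground. They appear in parallel: Z3 || Z2 = 10.34 Ω.
Step 4 — Series with input arm Z1: Z_in = Z1 + (Z3 || Z2) = 26.64 Ω = 26.64∠0.0° Ω.
Step 5 — Source phasor: V = 28.3∠37.4° V = 22.48 + j17.19 V.
Step 6 — Current: I = V / Z = 0.8439 + j0.6452 A = 1.062∠37.4° A.
Step 7 — Complex power: S = V·I* = 30.06 VA.
Step 8 — Real power: P = Re(S) = 30.06 W.
Step 9 — Reactive power: Q = Im(S) = 0 VAR.
Step 10 — Apparent power: |S| = 30.06 VA.
Step 11 — Power factor: PF = P/|S| = 1 (unity).

(a) P = 30.06 W  (b) Q = 0 VAR  (c) S = 30.06 VA  (d) PF = 1 (unity)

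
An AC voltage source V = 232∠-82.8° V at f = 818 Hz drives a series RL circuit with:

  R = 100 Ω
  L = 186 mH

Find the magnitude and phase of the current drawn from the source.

Step 1 — Angular frequency: ω = 2π·f = 2π·818 = 5140 rad/s.
Step 2 — Component impedances:
  R: Z = R = 100 Ω
  L: Z = jωL = j·5140·0.186 = 0 + j956 Ω
Step 3 — Series combination: Z_total = R + L = 100 + j956 Ω = 961.2∠84.0° Ω.
Step 4 — Source phasor: V = 232∠-82.8° V = 29.08 - j230.2 V.
Step 5 — Ohm's law: I = V / Z_total = (29.08 - j230.2) / (100 + j956) = -0.235 - j0.055 A.
Step 6 — Convert to polar: |I| = 0.2414 A, ∠I = -166.8°.

I = 0.2414∠-166.8° A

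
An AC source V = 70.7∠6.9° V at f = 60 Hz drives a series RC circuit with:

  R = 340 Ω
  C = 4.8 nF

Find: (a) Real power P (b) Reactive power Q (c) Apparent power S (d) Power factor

Step 1 — Angular frequency: ω = 2π·f = 2π·60 = 377 rad/s.
Step 2 — Component impedances:
  R: Z = R = 340 Ω
  C: Z = 1/(jωC) = -j/(ω·C) = 0 - j5.526e+05 Ω
Step 3 — Series combination: Z_total = R + C = 340 - j5.526e+05 Ω = 5.526e+05∠-90.0° Ω.
Step 4 — Source phasor: V = 70.7∠6.9° V = 70.19 + j8.494 V.
Step 5 — Current: I = V / Z = -1.529e-05 + j0.000127 A = 0.0001279∠96.9° A.
Step 6 — Complex power: S = V·I* = 5.565e-06 - j0.009045 VA.
Step 7 — Real power: P = Re(S) = 5.565e-06 W.
Step 8 — Reactive power: Q = Im(S) = -0.009045 VAR.
Step 9 — Apparent power: |S| = 0.009045 VA.
Step 10 — Power factor: PF = P/|S| = 0.0006152 (leading).

(a) P = 5.565e-06 W  (b) Q = -0.009045 VAR  (c) S = 0.009045 VA  (d) PF = 0.0006152 (leading)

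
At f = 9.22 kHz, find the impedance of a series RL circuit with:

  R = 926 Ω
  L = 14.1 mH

Step 1 — Angular frequency: ω = 2π·f = 2π·9220 = 5.793e+04 rad/s.
Step 2 — Component impedances:
  R: Z = R = 926 Ω
  L: Z = jωL = j·5.793e+04·0.0141 = 0 + j816.8 Ω
Step 3 — Series combination: Z_total = R + L = 926 + j816.8 Ω = 1235∠41.4° Ω.

Z = 926 + j816.8 Ω = 1235∠41.4° Ω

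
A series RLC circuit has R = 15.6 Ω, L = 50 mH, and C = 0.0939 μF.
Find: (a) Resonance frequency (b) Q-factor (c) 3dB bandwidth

Step 1 — Resonance: ω₀ = 1/√(LC) = 1/√(0.05·9.39e-08) = 1.459e+04 rad/s.
Step 2 — f₀ = ω₀/(2π) = 2323 Hz.
Step 3 — Series Q: Q = ω₀L/R = 1.459e+04·0.05/15.6 = 46.78.
Step 4 — Bandwidth: Δω = ω₀/Q = 312 rad/s; BW = Δω/(2π) = 49.66 Hz.

(a) f₀ = 2323 Hz  (b) Q = 46.78  (c) BW = 49.66 Hz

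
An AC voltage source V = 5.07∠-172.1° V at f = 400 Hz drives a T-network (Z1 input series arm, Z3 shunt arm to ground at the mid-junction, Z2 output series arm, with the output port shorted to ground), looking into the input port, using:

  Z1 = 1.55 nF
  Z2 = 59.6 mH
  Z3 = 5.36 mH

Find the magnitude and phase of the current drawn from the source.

Step 1 — Angular frequency: ω = 2π·f = 2π·400 = 2513 rad/s.
Step 2 — Component impedances:
  Z1: Z = 1/(jωC) = -j/(ω·C) = 0 - j2.567e+05 Ω
  Z2: Z = jωL = j·2513·0.0596 = 0 + j149.8 Ω
  Z3: Z = jωL = j·2513·0.00536 = 0 + j13.47 Ω
Step 3 — With the output port shorted to ground, the output series arm Z2 runs from the junction to ground; the shunt arm Z3 also runs from the junction to ground. They appear in parallel: Z3 || Z2 = 0 + j12.36 Ω.
Step 4 — Series with input arm Z1: Z_in = Z1 + (Z3 || Z2) = 0 - j2.567e+05 Ω = 2.567e+05∠-90.0° Ω.
Step 5 — Source phasor: V = 5.07∠-172.1° V = -5.022 - j0.6968 V.
Step 6 — Ohm's law: I = V / Z_total = (-5.022 - j0.6968) / (0 - j2.567e+05) = 2.715e-06 - j1.956e-05 A.
Step 7 — Convert to polar: |I| = 1.975e-05 A, ∠I = -82.1°.

I = 1.975e-05∠-82.1° A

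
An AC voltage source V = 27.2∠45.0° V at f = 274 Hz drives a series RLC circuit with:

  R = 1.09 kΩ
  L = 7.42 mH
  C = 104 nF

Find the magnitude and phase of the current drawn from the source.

Step 1 — Angular frequency: ω = 2π·f = 2π·274 = 1722 rad/s.
Step 2 — Component impedances:
  R: Z = R = 1090 Ω
  L: Z = jωL = j·1722·0.00742 = 0 + j12.77 Ω
  C: Z = 1/(jωC) = -j/(ω·C) = 0 - j5585 Ω
Step 3 — Series combination: Z_total = R + L + C = 1090 - j5572 Ω = 5678∠-78.9° Ω.
Step 4 — Source phasor: V = 27.2∠45.0° V = 19.23 + j19.23 V.
Step 5 — Ohm's law: I = V / Z_total = (19.23 + j19.23) / (1090 - j5572) = -0.002674 + j0.003975 A.
Step 6 — Convert to polar: |I| = 0.00479 A, ∠I = 123.9°.

I = 0.00479∠123.9° A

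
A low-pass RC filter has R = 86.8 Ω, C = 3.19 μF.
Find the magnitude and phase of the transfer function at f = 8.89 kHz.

Step 1 — Angular frequency: ω = 2π·8890 = 5.586e+04 rad/s.
Step 2 — Transfer function: H(jω) = 1/(1 + jωRC).
Step 3 — Denominator: 1 + jωRC = 1 + j·5.586e+04·86.8·3.19e-06 = 1 + j15.47.
Step 4 — H = 0.004163 - j0.06439.
Step 5 — Magnitude: |H| = 0.06452 (-23.8 dB); phase: φ = -86.3°.

|H| = 0.06452 (-23.8 dB), φ = -86.3°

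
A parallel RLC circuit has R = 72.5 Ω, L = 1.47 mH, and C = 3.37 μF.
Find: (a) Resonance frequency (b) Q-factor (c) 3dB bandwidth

Step 1 — Resonance: ω₀ = 1/√(LC) = 1/√(0.00147·3.37e-06) = 1.421e+04 rad/s.
Step 2 — f₀ = ω₀/(2π) = 2261 Hz.
Step 3 — Parallel Q: Q = R/(ω₀L) = 72.5/(1.421e+04·0.00147) = 3.471.
Step 4 — Bandwidth: Δω = ω₀/Q = 4093 rad/s; BW = Δω/(2π) = 651.4 Hz.

(a) f₀ = 2261 Hz  (b) Q = 3.471  (c) BW = 651.4 Hz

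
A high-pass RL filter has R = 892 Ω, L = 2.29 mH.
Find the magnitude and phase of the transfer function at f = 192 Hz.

Step 1 — Angular frequency: ω = 2π·192 = 1206 rad/s.
Step 2 — Transfer function: H(jω) = jωL/(R + jωL).
Step 3 — Numerator jωL = j·2.763; denominator R + jωL = 892 + j2.763.
Step 4 — H = 9.592e-06 + j0.003097.
Step 5 — Magnitude: |H| = 0.003097 (-50.2 dB); phase: φ = 89.8°.

|H| = 0.003097 (-50.2 dB), φ = 89.8°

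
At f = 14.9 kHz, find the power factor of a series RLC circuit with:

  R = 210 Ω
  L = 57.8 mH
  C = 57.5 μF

Step 1 — Angular frequency: ω = 2π·f = 2π·1.49e+04 = 9.362e+04 rad/s.
Step 2 — Component impedances:
  R: Z = R = 210 Ω
  L: Z = jωL = j·9.362e+04·0.0578 = 0 + j5411 Ω
  C: Z = 1/(jωC) = -j/(ω·C) = 0 - j0.1858 Ω
Step 3 — Series combination: Z_total = R + L + C = 210 + j5411 Ω = 5415∠87.8° Ω.
Step 4 — Power factor: PF = cos(φ) = Re(Z)/|Z| = 210/5415 = 0.03878.
Step 5 — Type: Im(Z) = 5411 ⇒ lagging (phase φ = 87.8°).

PF = 0.03878 (lagging, φ = 87.8°)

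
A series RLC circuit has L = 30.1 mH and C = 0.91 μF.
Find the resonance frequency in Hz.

Step 1 — Resonance condition Im(Z)=0 gives ω₀ = 1/√(LC).
Step 2 — ω₀ = 1/√(0.0301·9.1e-07) = 6042 rad/s.
Step 3 — f₀ = ω₀/(2π) = 961.6 Hz.

f₀ = 961.6 Hz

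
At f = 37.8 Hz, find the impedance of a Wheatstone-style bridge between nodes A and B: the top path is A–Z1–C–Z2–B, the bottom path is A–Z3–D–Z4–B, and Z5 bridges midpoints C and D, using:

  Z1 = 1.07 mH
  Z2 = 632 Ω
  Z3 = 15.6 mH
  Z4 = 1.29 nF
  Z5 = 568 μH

Step 1 — Angular frequency: ω = 2π·f = 2π·37.8 = 237.5 rad/s.
Step 2 — Component impedances:
  Z1: Z = jωL = j·237.5·0.00107 = 0 + j0.2541 Ω
  Z2: Z = R = 632 Ω
  Z3: Z = jωL = j·237.5·0.0156 = 0 + j3.705 Ω
  Z4: Z = 1/(jωC) = -j/(ω·C) = 0 - j3.264e+06 Ω
  Z5: Z = jωL = j·237.5·0.000568 = 0 + j0.1349 Ω
Step 3 — Bridge requires nodal analysis (the Z5 bridge couples midpoints C and D, so the two paths cannot be reduced to a simple series/parallel combination). Setting node B to ground and injecting 1 A at node A, the 3-node admittance system at A, C, D solves to V_A = Z_AB = 632 + j0.116 Ω = 632∠0.0° Ω.

Z = 632 + j0.116 Ω = 632∠0.0° Ω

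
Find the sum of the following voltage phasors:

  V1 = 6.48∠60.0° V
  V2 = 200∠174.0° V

Step 1 — Convert each phasor to rectangular form:
  V1 = 6.48·(cos(60.0°) + j·sin(60.0°)) = 3.24 + j5.612 V
  V2 = 200·(cos(174.0°) + j·sin(174.0°)) = -198.9 + j20.91 V
Step 2 — Sum components: V_total = -195.7 + j26.52 V.
Step 3 — Convert to polar: |V_total| = 197.5 V, ∠V_total = 172.3°.

V_total = 197.5∠172.3° V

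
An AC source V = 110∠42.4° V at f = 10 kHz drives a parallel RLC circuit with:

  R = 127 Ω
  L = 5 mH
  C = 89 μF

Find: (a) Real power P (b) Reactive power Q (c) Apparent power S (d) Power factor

Step 1 — Angular frequency: ω = 2π·f = 2π·1e+04 = 6.283e+04 rad/s.
Step 2 — Component impedances:
  R: Z = R = 127 Ω
  L: Z = jωL = j·6.283e+04·0.005 = 0 + j314.2 Ω
  C: Z = 1/(jωC) = -j/(ω·C) = 0 - j0.1788 Ω
Step 3 — Parallel combination: 1/Z_total = 1/R + 1/L + 1/C; Z_total = 0.0002521 - j0.1789 Ω = 0.1789∠-89.9° Ω.
Step 4 — Source phasor: V = 110∠42.4° V = 81.23 + j74.17 V.
Step 5 — Current: I = V / Z = -413.9 + j454.6 A = 614.8∠132.3° A.
Step 6 — Complex power: S = V·I* = 95.28 - j6.763e+04 VA.
Step 7 — Real power: P = Re(S) = 95.28 W.
Step 8 — Reactive power: Q = Im(S) = -6.763e+04 VAR.
Step 9 — Apparent power: |S| = 6.763e+04 VA.
Step 10 — Power factor: PF = P/|S| = 0.001409 (leading).

(a) P = 95.28 W  (b) Q = -6.763e+04 VAR  (c) S = 6.763e+04 VA  (d) PF = 0.001409 (leading)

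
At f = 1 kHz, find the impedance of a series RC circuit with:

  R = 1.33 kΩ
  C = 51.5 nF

Step 1 — Angular frequency: ω = 2π·f = 2π·1000 = 6283 rad/s.
Step 2 — Component impedances:
  R: Z = R = 1330 Ω
  C: Z = 1/(jωC) = -j/(ω·C) = 0 - j3090 Ω
Step 3 — Series combination: Z_total = R + C = 1330 - j3090 Ω = 3364∠-66.7° Ω.

Z = 1330 - j3090 Ω = 3364∠-66.7° Ω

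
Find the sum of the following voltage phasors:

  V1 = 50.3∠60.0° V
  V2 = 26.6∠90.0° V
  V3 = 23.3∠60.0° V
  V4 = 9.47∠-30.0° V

Step 1 — Convert each phasor to rectangular form:
  V1 = 50.3·(cos(60.0°) + j·sin(60.0°)) = 25.15 + j43.56 V
  V2 = 26.6·(cos(90.0°) + j·sin(90.0°)) = 0 + j26.6 V
  V3 = 23.3·(cos(60.0°) + j·sin(60.0°)) = 11.65 + j20.18 V
  V4 = 9.47·(cos(-30.0°) + j·sin(-30.0°)) = 8.201 - j4.735 V
Step 2 — Sum components: V_total = 45 + j85.6 V.
Step 3 — Convert to polar: |V_total| = 96.71 V, ∠V_total = 62.3°.

V_total = 96.71∠62.3° V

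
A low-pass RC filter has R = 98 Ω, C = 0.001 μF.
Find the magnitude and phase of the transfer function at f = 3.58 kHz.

Step 1 — Angular frequency: ω = 2π·3580 = 2.249e+04 rad/s.
Step 2 — Transfer function: H(jω) = 1/(1 + jωRC).
Step 3 — Denominator: 1 + jωRC = 1 + j·2.249e+04·98·1e-09 = 1 + j0.002204.
Step 4 — H = 1 - j0.002204.
Step 5 — Magnitude: |H| = 1 (-0.0 dB); phase: φ = -0.1°.

|H| = 1 (-0.0 dB), φ = -0.1°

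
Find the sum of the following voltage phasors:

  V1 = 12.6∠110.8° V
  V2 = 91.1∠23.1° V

Step 1 — Convert each phasor to rectangular form:
  V1 = 12.6·(cos(110.8°) + j·sin(110.8°)) = -4.474 + j11.78 V
  V2 = 91.1·(cos(23.1°) + j·sin(23.1°)) = 83.8 + j35.74 V
Step 2 — Sum components: V_total = 79.32 + j47.52 V.
Step 3 — Convert to polar: |V_total| = 92.47 V, ∠V_total = 30.9°.

V_total = 92.47∠30.9° V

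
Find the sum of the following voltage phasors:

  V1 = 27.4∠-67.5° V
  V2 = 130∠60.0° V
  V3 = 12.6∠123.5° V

Step 1 — Convert each phasor to rectangular form:
  V1 = 27.4·(cos(-67.5°) + j·sin(-67.5°)) = 10.49 - j25.31 V
  V2 = 130·(cos(60.0°) + j·sin(60.0°)) = 65 + j112.6 V
  V3 = 12.6·(cos(123.5°) + j·sin(123.5°)) = -6.954 + j10.51 V
Step 2 — Sum components: V_total = 68.53 + j97.78 V.
Step 3 — Convert to polar: |V_total| = 119.4 V, ∠V_total = 55.0°.

V_total = 119.4∠55.0° V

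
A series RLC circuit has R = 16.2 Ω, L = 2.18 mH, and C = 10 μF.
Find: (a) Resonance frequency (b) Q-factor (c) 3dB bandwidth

Step 1 — Resonance condition Im(Z)=0 gives ω₀ = 1/√(LC).
Step 2 — ω₀ = 1/√(0.00218·1e-05) = 6773 rad/s.
Step 3 — f₀ = ω₀/(2π) = 1078 Hz.
Step 4 — Series Q: Q = ω₀L/R = 6773·0.00218/16.2 = 0.9114.
Step 5 — 3dB bandwidth: Δω = ω₀/Q = 7431 rad/s; BW = Δω/(2π) = 1183 Hz.

(a) f₀ = 1078 Hz  (b) Q = 0.9114  (c) BW = 1183 Hz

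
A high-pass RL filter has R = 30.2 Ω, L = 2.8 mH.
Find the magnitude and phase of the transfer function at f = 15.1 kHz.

Step 1 — Angular frequency: ω = 2π·1.51e+04 = 9.488e+04 rad/s.
Step 2 — Transfer function: H(jω) = jωL/(R + jωL).
Step 3 — Numerator jωL = j·265.7; denominator R + jωL = 30.2 + j265.7.
Step 4 — H = 0.9872 + j0.1122.
Step 5 — Magnitude: |H| = 0.9936 (-0.1 dB); phase: φ = 6.5°.

|H| = 0.9936 (-0.1 dB), φ = 6.5°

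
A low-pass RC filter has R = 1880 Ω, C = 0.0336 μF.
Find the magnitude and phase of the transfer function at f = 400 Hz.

Step 1 — Angular frequency: ω = 2π·400 = 2513 rad/s.
Step 2 — Transfer function: H(jω) = 1/(1 + jωRC).
Step 3 — Denominator: 1 + jωRC = 1 + j·2513·1880·3.36e-08 = 1 + j0.1588.
Step 4 — H = 0.9754 - j0.1549.
Step 5 — Magnitude: |H| = 0.9876 (-0.1 dB); phase: φ = -9.0°.

|H| = 0.9876 (-0.1 dB), φ = -9.0°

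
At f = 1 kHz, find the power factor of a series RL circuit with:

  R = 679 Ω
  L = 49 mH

Step 1 — Angular frequency: ω = 2π·f = 2π·1000 = 6283 rad/s.
Step 2 — Component impedances:
  R: Z = R = 679 Ω
  L: Z = jωL = j·6283·0.049 = 0 + j307.9 Ω
Step 3 — Series combination: Z_total = R + L = 679 + j307.9 Ω = 745.5∠24.4° Ω.
Step 4 — Power factor: PF = cos(φ) = Re(Z)/|Z| = 679/745.5 = 0.9108.
Step 5 — Type: Im(Z) = 307.9 ⇒ lagging (phase φ = 24.4°).

PF = 0.9108 (lagging, φ = 24.4°)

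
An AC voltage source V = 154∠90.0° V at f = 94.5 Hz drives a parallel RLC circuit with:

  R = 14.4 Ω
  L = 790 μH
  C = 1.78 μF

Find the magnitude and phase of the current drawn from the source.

Step 1 — Angular frequency: ω = 2π·f = 2π·94.5 = 593.8 rad/s.
Step 2 — Component impedances:
  R: Z = R = 14.4 Ω
  L: Z = jωL = j·593.8·0.00079 = 0 + j0.4691 Ω
  C: Z = 1/(jωC) = -j/(ω·C) = 0 - j946.2 Ω
Step 3 — Parallel combination: 1/Z_total = 1/R + 1/L + 1/C; Z_total = 0.01528 + j0.4688 Ω = 0.4691∠88.1° Ω.
Step 4 — Source phasor: V = 154∠90.0° V = 0 + j154 V.
Step 5 — Ohm's law: I = V / Z_total = (0 + j154) / (0.01528 + j0.4688) = 328.1 + j10.69 A.
Step 6 — Convert to polar: |I| = 328.3 A, ∠I = 1.9°.

I = 328.3∠1.9° A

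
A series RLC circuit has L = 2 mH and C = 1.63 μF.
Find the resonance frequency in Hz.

Step 1 — Resonance condition Im(Z)=0 gives ω₀ = 1/√(LC).
Step 2 — ω₀ = 1/√(0.002·1.63e-06) = 1.751e+04 rad/s.
Step 3 — f₀ = ω₀/(2π) = 2787 Hz.

f₀ = 2787 Hz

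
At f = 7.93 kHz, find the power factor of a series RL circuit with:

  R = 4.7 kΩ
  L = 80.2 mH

Step 1 — Angular frequency: ω = 2π·f = 2π·7930 = 4.983e+04 rad/s.
Step 2 — Component impedances:
  R: Z = R = 4700 Ω
  L: Z = jωL = j·4.983e+04·0.0802 = 0 + j3996 Ω
Step 3 — Series combination: Z_total = R + L = 4700 + j3996 Ω = 6169∠40.4° Ω.
Step 4 — Power factor: PF = cos(φ) = Re(Z)/|Z| = 4700/6169 = 0.7619.
Step 5 — Type: Im(Z) = 3996 ⇒ lagging (phase φ = 40.4°).

PF = 0.7619 (lagging, φ = 40.4°)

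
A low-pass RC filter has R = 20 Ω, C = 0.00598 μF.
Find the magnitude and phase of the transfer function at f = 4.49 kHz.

Step 1 — Angular frequency: ω = 2π·4490 = 2.821e+04 rad/s.
Step 2 — Transfer function: H(jω) = 1/(1 + jωRC).
Step 3 — Denominator: 1 + jωRC = 1 + j·2.821e+04·20·5.98e-09 = 1 + j0.003374.
Step 4 — H = 1 - j0.003374.
Step 5 — Magnitude: |H| = 1 (-0.0 dB); phase: φ = -0.2°.

|H| = 1 (-0.0 dB), φ = -0.2°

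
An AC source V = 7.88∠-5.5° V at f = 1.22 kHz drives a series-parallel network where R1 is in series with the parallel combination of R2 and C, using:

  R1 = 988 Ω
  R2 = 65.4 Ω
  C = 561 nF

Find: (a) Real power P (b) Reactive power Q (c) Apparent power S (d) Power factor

Step 1 — Angular frequency: ω = 2π·f = 2π·1220 = 7665 rad/s.
Step 2 — Component impedances:
  R1: Z = R = 988 Ω
  R2: Z = R = 65.4 Ω
  C: Z = 1/(jωC) = -j/(ω·C) = 0 - j232.5 Ω
Step 3 — Parallel branch: R2 || C = 1/(1/R2 + 1/C) = 60.61 - j17.05 Ω.
Step 4 — Series with R1: Z_total = R1 + (R2 || C) = 1049 - j17.05 Ω = 1049∠-0.9° Ω.
Step 5 — Source phasor: V = 7.88∠-5.5° V = 7.844 - j0.7553 V.
Step 6 — Current: I = V / Z = 0.00749 - j0.0005985 A = 0.007514∠-4.6° A.
Step 7 — Complex power: S = V·I* = 0.0592 - j0.0009623 VA.
Step 8 — Real power: P = Re(S) = 0.0592 W.
Step 9 — Reactive power: Q = Im(S) = -0.0009623 VAR.
Step 10 — Apparent power: |S| = 0.05921 VA.
Step 11 — Power factor: PF = P/|S| = 0.9999 (leading).

(a) P = 0.0592 W  (b) Q = -0.0009623 VAR  (c) S = 0.05921 VA  (d) PF = 0.9999 (leading)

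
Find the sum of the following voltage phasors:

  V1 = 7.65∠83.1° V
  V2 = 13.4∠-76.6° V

Step 1 — Convert each phasor to rectangular form:
  V1 = 7.65·(cos(83.1°) + j·sin(83.1°)) = 0.919 + j7.595 V
  V2 = 13.4·(cos(-76.6°) + j·sin(-76.6°)) = 3.105 - j13.04 V
Step 2 — Sum components: V_total = 4.024 - j5.441 V.
Step 3 — Convert to polar: |V_total| = 6.767 V, ∠V_total = -53.5°.

V_total = 6.767∠-53.5° V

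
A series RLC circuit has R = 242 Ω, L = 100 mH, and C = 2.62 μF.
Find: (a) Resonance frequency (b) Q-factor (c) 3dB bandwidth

Step 1 — Resonance: ω₀ = 1/√(LC) = 1/√(0.1·2.62e-06) = 1954 rad/s.
Step 2 — f₀ = ω₀/(2π) = 310.9 Hz.
Step 3 — Series Q: Q = ω₀L/R = 1954·0.1/242 = 0.8073.
Step 4 — Bandwidth: Δω = ω₀/Q = 2420 rad/s; BW = Δω/(2π) = 385.2 Hz.

(a) f₀ = 310.9 Hz  (b) Q = 0.8073  (c) BW = 385.2 Hz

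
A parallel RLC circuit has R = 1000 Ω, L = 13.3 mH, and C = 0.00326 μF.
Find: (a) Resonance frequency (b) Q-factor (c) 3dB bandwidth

Step 1 — Resonance: ω₀ = 1/√(LC) = 1/√(0.0133·3.26e-09) = 1.519e+05 rad/s.
Step 2 — f₀ = ω₀/(2π) = 2.417e+04 Hz.
Step 3 — Parallel Q: Q = R/(ω₀L) = 1000/(1.519e+05·0.0133) = 0.4951.
Step 4 — Bandwidth: Δω = ω₀/Q = 3.067e+05 rad/s; BW = Δω/(2π) = 4.882e+04 Hz.

(a) f₀ = 2.417e+04 Hz  (b) Q = 0.4951  (c) BW = 4.882e+04 Hz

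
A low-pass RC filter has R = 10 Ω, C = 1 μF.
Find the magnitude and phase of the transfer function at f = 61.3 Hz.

Step 1 — Angular frequency: ω = 2π·61.3 = 385.2 rad/s.
Step 2 — Transfer function: H(jω) = 1/(1 + jωRC).
Step 3 — Denominator: 1 + jωRC = 1 + j·385.2·10·1e-06 = 1 + j0.003852.
Step 4 — H = 1 - j0.003852.
Step 5 — Magnitude: |H| = 1 (-0.0 dB); phase: φ = -0.2°.

|H| = 1 (-0.0 dB), φ = -0.2°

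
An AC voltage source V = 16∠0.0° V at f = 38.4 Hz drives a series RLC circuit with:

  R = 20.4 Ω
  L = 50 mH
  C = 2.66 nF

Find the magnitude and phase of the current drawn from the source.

Step 1 — Angular frequency: ω = 2π·f = 2π·38.4 = 241.3 rad/s.
Step 2 — Component impedances:
  R: Z = R = 20.4 Ω
  L: Z = jωL = j·241.3·0.05 = 0 + j12.06 Ω
  C: Z = 1/(jωC) = -j/(ω·C) = 0 - j1.558e+06 Ω
Step 3 — Series combination: Z_total = R + L + C = 20.4 - j1.558e+06 Ω = 1.558e+06∠-90.0° Ω.
Step 4 — Source phasor: V = 16∠0.0° V = 16 V.
Step 5 — Ohm's law: I = V / Z_total = (16) / (20.4 - j1.558e+06) = 1.344e-10 + j1.027e-05 A.
Step 6 — Convert to polar: |I| = 1.027e-05 A, ∠I = 90.0°.

I = 1.027e-05∠90.0° A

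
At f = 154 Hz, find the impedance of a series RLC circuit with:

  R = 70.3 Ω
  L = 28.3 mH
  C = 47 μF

Step 1 — Angular frequency: ω = 2π·f = 2π·154 = 967.6 rad/s.
Step 2 — Component impedances:
  R: Z = R = 70.3 Ω
  L: Z = jωL = j·967.6·0.0283 = 0 + j27.38 Ω
  C: Z = 1/(jωC) = -j/(ω·C) = 0 - j21.99 Ω
Step 3 — Series combination: Z_total = R + L + C = 70.3 + j5.395 Ω = 70.51∠4.4° Ω.

Z = 70.3 + j5.395 Ω = 70.51∠4.4° Ω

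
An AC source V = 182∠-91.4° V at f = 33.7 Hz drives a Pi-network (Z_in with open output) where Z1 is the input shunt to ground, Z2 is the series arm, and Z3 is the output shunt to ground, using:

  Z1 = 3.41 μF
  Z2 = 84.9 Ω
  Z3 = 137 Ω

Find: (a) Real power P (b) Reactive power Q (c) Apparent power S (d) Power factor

Step 1 — Angular frequency: ω = 2π·f = 2π·33.7 = 211.7 rad/s.
Step 2 — Component impedances:
  Z1: Z = 1/(jωC) = -j/(ω·C) = 0 - j1385 Ω
  Z2: Z = R = 84.9 Ω
  Z3: Z = R = 137 Ω
Step 3 — With open output, the series arm Z2 and the output shunt Z3 appear in series to ground: Z2 + Z3 = 221.9 Ω.
Step 4 — Parallel with input shunt Z1: Z_in = Z1 || (Z2 + Z3) = 216.3 - j34.66 Ω = 219.1∠-9.1° Ω.
Step 5 — Source phasor: V = 182∠-91.4° V = -4.447 - j181.9 V.
Step 6 — Current: I = V / Z = 0.1113 - j0.8232 A = 0.8307∠-82.3° A.
Step 7 — Complex power: S = V·I* = 149.3 - j23.92 VA.
Step 8 — Real power: P = Re(S) = 149.3 W.
Step 9 — Reactive power: Q = Im(S) = -23.92 VAR.
Step 10 — Apparent power: |S| = 151.2 VA.
Step 11 — Power factor: PF = P/|S| = 0.9874 (leading).

(a) P = 149.3 W  (b) Q = -23.92 VAR  (c) S = 151.2 VA  (d) PF = 0.9874 (leading)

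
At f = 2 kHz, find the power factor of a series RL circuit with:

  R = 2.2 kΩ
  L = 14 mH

Step 1 — Angular frequency: ω = 2π·f = 2π·2000 = 1.257e+04 rad/s.
Step 2 — Component impedances:
  R: Z = R = 2200 Ω
  L: Z = jωL = j·1.257e+04·0.014 = 0 + j175.9 Ω
Step 3 — Series combination: Z_total = R + L = 2200 + j175.9 Ω = 2207∠4.6° Ω.
Step 4 — Power factor: PF = cos(φ) = Re(Z)/|Z| = 2200/2207 = 0.9968.
Step 5 — Type: Im(Z) = 175.9 ⇒ lagging (phase φ = 4.6°).

PF = 0.9968 (lagging, φ = 4.6°)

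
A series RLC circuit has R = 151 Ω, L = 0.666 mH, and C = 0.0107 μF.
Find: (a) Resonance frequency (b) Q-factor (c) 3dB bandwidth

Step 1 — Resonance condition Im(Z)=0 gives ω₀ = 1/√(LC).
Step 2 — ω₀ = 1/√(0.000666·1.07e-08) = 3.746e+05 rad/s.
Step 3 — f₀ = ω₀/(2π) = 5.962e+04 Hz.
Step 4 — Series Q: Q = ω₀L/R = 3.746e+05·0.000666/151 = 1.652.
Step 5 — 3dB bandwidth: Δω = ω₀/Q = 2.267e+05 rad/s; BW = Δω/(2π) = 3.608e+04 Hz.

(a) f₀ = 5.962e+04 Hz  (b) Q = 1.652  (c) BW = 3.608e+04 Hz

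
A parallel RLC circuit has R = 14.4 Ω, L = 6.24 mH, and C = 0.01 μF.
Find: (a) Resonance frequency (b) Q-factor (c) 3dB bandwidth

Step 1 — Resonance: ω₀ = 1/√(LC) = 1/√(0.00624·1e-08) = 1.266e+05 rad/s.
Step 2 — f₀ = ω₀/(2π) = 2.015e+04 Hz.
Step 3 — Parallel Q: Q = R/(ω₀L) = 14.4/(1.266e+05·0.00624) = 0.01823.
Step 4 — Bandwidth: Δω = ω₀/Q = 6.944e+06 rad/s; BW = Δω/(2π) = 1.105e+06 Hz.

(a) f₀ = 2.015e+04 Hz  (b) Q = 0.01823  (c) BW = 1.105e+06 Hz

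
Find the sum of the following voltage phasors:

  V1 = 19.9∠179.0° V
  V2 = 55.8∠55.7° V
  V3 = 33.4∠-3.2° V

Step 1 — Convert each phasor to rectangular form:
  V1 = 19.9·(cos(179.0°) + j·sin(179.0°)) = -19.9 + j0.3473 V
  V2 = 55.8·(cos(55.7°) + j·sin(55.7°)) = 31.44 + j46.1 V
  V3 = 33.4·(cos(-3.2°) + j·sin(-3.2°)) = 33.35 - j1.864 V
Step 2 — Sum components: V_total = 44.9 + j44.58 V.
Step 3 — Convert to polar: |V_total| = 63.27 V, ∠V_total = 44.8°.

V_total = 63.27∠44.8° V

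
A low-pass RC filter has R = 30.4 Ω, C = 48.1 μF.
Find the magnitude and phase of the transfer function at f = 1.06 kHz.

Step 1 — Angular frequency: ω = 2π·1060 = 6660 rad/s.
Step 2 — Transfer function: H(jω) = 1/(1 + jωRC).
Step 3 — Denominator: 1 + jωRC = 1 + j·6660·30.4·4.81e-05 = 1 + j9.739.
Step 4 — H = 0.01043 - j0.1016.
Step 5 — Magnitude: |H| = 0.1021 (-19.8 dB); phase: φ = -84.1°.

|H| = 0.1021 (-19.8 dB), φ = -84.1°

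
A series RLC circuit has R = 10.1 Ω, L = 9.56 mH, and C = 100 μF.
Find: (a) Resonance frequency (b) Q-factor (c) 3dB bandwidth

Step 1 — Resonance: ω₀ = 1/√(LC) = 1/√(0.00956·0.0001) = 1023 rad/s.
Step 2 — f₀ = ω₀/(2π) = 162.8 Hz.
Step 3 — Series Q: Q = ω₀L/R = 1023·0.00956/10.1 = 0.9681.
Step 4 — Bandwidth: Δω = ω₀/Q = 1056 rad/s; BW = Δω/(2π) = 168.1 Hz.

(a) f₀ = 162.8 Hz  (b) Q = 0.9681  (c) BW = 168.1 Hz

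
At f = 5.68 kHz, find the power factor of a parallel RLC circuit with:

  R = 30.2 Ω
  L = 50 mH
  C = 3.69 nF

Step 1 — Angular frequency: ω = 2π·f = 2π·5680 = 3.569e+04 rad/s.
Step 2 — Component impedances:
  R: Z = R = 30.2 Ω
  L: Z = jωL = j·3.569e+04·0.05 = 0 + j1784 Ω
  C: Z = 1/(jωC) = -j/(ω·C) = 0 - j7594 Ω
Step 3 — Parallel combination: 1/Z_total = 1/R + 1/L + 1/C; Z_total = 30.19 + j0.3909 Ω = 30.2∠0.7° Ω.
Step 4 — Power factor: PF = cos(φ) = Re(Z)/|Z| = 30.195/30.197 = 0.9999.
Step 5 — Type: Im(Z) = 0.3909 ⇒ lagging (phase φ = 0.7°).

PF = 0.9999 (lagging, φ = 0.7°)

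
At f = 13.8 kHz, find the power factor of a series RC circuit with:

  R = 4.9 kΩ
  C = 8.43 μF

Step 1 — Angular frequency: ω = 2π·f = 2π·1.38e+04 = 8.671e+04 rad/s.
Step 2 — Component impedances:
  R: Z = R = 4900 Ω
  C: Z = 1/(jωC) = -j/(ω·C) = 0 - j1.368 Ω
Step 3 — Series combination: Z_total = R + C = 4900 - j1.368 Ω = 4900∠-0.0° Ω.
Step 4 — Power factor: PF = cos(φ) = Re(Z)/|Z| = 4900/4900 = 1.
Step 5 — Type: Im(Z) = -1.368 ⇒ leading (phase φ = -0.0°).

PF = 1 (leading, φ = -0.0°)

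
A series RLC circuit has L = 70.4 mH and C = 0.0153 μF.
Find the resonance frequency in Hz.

Step 1 — Resonance condition Im(Z)=0 gives ω₀ = 1/√(LC).
Step 2 — ω₀ = 1/√(0.0704·1.53e-08) = 3.047e+04 rad/s.
Step 3 — f₀ = ω₀/(2π) = 4849 Hz.

f₀ = 4849 Hz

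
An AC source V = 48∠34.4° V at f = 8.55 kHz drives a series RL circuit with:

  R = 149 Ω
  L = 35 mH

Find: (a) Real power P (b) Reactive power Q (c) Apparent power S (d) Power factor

Step 1 — Angular frequency: ω = 2π·f = 2π·8550 = 5.372e+04 rad/s.
Step 2 — Component impedances:
  R: Z = R = 149 Ω
  L: Z = jωL = j·5.372e+04·0.035 = 0 + j1880 Ω
Step 3 — Series combination: Z_total = R + L = 149 + j1880 Ω = 1886∠85.5° Ω.
Step 4 — Source phasor: V = 48∠34.4° V = 39.61 + j27.12 V.
Step 5 — Current: I = V / Z = 0.01599 - j0.0198 A = 0.02545∠-51.1° A.
Step 6 — Complex power: S = V·I* = 0.0965 + j1.218 VA.
Step 7 — Real power: P = Re(S) = 0.0965 W.
Step 8 — Reactive power: Q = Im(S) = 1.218 VAR.
Step 9 — Apparent power: |S| = 1.222 VA.
Step 10 — Power factor: PF = P/|S| = 0.079 (lagging).

(a) P = 0.0965 W  (b) Q = 1.218 VAR  (c) S = 1.222 VA  (d) PF = 0.079 (lagging)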